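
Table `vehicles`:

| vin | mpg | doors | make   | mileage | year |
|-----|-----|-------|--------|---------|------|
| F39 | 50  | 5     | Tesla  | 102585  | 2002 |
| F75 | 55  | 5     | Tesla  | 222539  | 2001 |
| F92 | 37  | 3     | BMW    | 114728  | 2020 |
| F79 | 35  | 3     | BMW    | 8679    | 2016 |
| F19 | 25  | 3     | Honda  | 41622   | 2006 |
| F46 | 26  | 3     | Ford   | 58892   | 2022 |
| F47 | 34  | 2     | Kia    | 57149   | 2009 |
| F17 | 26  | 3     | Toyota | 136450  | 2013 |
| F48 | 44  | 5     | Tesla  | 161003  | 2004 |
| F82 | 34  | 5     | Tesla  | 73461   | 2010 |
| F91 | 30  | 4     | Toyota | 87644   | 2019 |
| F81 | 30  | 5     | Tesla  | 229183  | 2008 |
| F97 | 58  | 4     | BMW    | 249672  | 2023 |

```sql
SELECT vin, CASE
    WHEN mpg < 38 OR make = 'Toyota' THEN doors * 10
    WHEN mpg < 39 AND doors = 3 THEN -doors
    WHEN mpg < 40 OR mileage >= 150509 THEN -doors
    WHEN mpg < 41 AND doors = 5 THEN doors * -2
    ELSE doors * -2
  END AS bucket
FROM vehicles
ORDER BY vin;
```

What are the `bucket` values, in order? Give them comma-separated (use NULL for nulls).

30, 30, -10, 30, 20, -5, -5, 30, 50, 50, 40, 30, -4

vin=F17: mpg < 38 OR make = 'Toyota' → 30
vin=F19: mpg < 38 OR make = 'Toyota' → 30
vin=F39: ELSE → -10
vin=F46: mpg < 38 OR make = 'Toyota' → 30
vin=F47: mpg < 38 OR make = 'Toyota' → 20
vin=F48: mpg < 40 OR mileage >= 150509 → -5
vin=F75: mpg < 40 OR mileage >= 150509 → -5
vin=F79: mpg < 38 OR make = 'Toyota' → 30
vin=F81: mpg < 38 OR make = 'Toyota' → 50
vin=F82: mpg < 38 OR make = 'Toyota' → 50
vin=F91: mpg < 38 OR make = 'Toyota' → 40
vin=F92: mpg < 38 OR make = 'Toyota' → 30
vin=F97: mpg < 40 OR mileage >= 150509 → -4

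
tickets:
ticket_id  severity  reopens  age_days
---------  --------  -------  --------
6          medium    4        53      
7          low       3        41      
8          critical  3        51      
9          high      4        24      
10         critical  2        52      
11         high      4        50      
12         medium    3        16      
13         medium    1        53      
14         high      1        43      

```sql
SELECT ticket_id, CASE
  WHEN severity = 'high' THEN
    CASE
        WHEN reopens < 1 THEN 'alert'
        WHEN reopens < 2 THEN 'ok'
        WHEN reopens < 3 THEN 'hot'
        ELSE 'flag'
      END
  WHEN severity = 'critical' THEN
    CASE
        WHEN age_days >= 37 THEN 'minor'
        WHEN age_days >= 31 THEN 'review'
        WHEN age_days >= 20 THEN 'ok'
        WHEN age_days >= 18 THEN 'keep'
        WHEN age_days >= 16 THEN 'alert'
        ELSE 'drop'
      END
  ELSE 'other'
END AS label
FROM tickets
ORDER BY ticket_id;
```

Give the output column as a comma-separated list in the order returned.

other, other, minor, flag, minor, flag, other, other, ok

ticket_id=6: severity='medium' → outer ELSE → other
ticket_id=7: severity='low' → outer ELSE → other
ticket_id=8: severity='critical' → inner[age_days >= 37] → minor
ticket_id=9: severity='high' → inner[ELSE] → flag
ticket_id=10: severity='critical' → inner[age_days >= 37] → minor
ticket_id=11: severity='high' → inner[ELSE] → flag
ticket_id=12: severity='medium' → outer ELSE → other
ticket_id=13: severity='medium' → outer ELSE → other
ticket_id=14: severity='high' → inner[reopens < 2] → ok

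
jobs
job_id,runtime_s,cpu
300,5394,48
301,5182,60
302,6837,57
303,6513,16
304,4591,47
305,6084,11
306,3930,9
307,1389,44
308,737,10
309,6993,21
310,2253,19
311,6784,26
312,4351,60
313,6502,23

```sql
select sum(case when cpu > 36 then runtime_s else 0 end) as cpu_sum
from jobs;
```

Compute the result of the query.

job_id=300: ✓ → 5394
job_id=301: ✓ → 5182
job_id=302: ✓ → 6837
job_id=303: ✗
job_id=304: ✓ → 4591
job_id=305: ✗
job_id=306: ✗
job_id=307: ✓ → 1389
job_id=308: ✗
job_id=309: ✗
job_id=310: ✗
job_id=311: ✗
job_id=312: ✓ → 4351
job_id=313: ✗
cpu_sum = 5394 + 5182 + 6837 + 4591 + 1389 + 4351 = 27744

27744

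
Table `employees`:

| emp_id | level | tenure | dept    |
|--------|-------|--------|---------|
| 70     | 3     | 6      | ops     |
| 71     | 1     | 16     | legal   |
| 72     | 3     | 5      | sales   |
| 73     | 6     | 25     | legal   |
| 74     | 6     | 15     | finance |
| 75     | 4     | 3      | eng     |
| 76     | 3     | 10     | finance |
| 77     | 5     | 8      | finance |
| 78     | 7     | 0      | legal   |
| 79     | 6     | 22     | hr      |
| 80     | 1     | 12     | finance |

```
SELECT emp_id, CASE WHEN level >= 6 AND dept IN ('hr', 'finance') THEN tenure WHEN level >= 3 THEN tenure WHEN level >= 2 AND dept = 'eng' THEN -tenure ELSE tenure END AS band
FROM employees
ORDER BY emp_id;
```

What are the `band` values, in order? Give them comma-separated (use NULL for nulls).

emp_id=70: level >= 3 → 6
emp_id=71: ELSE → 16
emp_id=72: level >= 3 → 5
emp_id=73: level >= 3 → 25
emp_id=74: level >= 6 AND dept IN ('hr', 'finance') → 15
emp_id=75: level >= 3 → 3
emp_id=76: level >= 3 → 10
emp_id=77: level >= 3 → 8
emp_id=78: level >= 3 → 0
emp_id=79: level >= 6 AND dept IN ('hr', 'finance') → 22
emp_id=80: ELSE → 12

6, 16, 5, 25, 15, 3, 10, 8, 0, 22, 12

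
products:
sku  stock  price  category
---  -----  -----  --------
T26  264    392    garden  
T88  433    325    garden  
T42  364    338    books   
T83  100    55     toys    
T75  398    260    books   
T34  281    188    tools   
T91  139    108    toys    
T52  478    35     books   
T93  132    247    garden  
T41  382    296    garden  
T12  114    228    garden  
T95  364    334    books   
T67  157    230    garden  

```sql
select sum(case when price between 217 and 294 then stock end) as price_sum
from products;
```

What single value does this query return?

sku=T26: ✗
sku=T88: ✗
sku=T42: ✗
sku=T83: ✗
sku=T75: ✓ → 398
sku=T34: ✗
sku=T91: ✗
sku=T52: ✗
sku=T93: ✓ → 132
sku=T41: ✗
sku=T12: ✓ → 114
sku=T95: ✗
sku=T67: ✓ → 157
price_sum = 398 + 132 + 114 + 157 = 801

801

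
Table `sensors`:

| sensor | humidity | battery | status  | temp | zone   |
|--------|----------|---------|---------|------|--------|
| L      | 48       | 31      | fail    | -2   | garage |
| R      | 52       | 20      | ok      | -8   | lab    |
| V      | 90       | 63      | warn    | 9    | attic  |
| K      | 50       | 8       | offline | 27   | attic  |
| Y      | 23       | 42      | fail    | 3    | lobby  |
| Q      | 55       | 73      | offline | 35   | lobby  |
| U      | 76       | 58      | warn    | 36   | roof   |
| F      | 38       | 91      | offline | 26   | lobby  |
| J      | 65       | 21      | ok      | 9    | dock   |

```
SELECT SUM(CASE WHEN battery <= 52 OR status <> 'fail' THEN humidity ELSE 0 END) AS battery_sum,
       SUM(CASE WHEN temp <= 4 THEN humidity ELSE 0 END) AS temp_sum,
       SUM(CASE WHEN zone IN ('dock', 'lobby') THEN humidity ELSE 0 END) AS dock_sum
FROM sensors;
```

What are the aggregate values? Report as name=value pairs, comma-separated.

battery_sum=497, temp_sum=123, dock_sum=181

[battery_sum: battery <= 52 OR status <> 'fail']
sensor=L: ✓ → 48
sensor=R: ✓ → 52
sensor=V: ✓ → 90
sensor=K: ✓ → 50
sensor=Y: ✓ → 23
sensor=Q: ✓ → 55
sensor=U: ✓ → 76
sensor=F: ✓ → 38
sensor=J: ✓ → 65
battery_sum = 48 + 52 + 90 + 50 + 23 + 55 + 76 + 38 + 65 = 497
—
[temp_sum: temp <= 4]
sensor=L: ✓ → 48
sensor=R: ✓ → 52
sensor=V: ✗
sensor=K: ✗
sensor=Y: ✓ → 23
sensor=Q: ✗
sensor=U: ✗
sensor=F: ✗
sensor=J: ✗
temp_sum = 48 + 52 + 23 = 123
—
[dock_sum: zone IN ('dock', 'lobby')]
sensor=L: ✗
sensor=R: ✗
sensor=V: ✗
sensor=K: ✗
sensor=Y: ✓ → 23
sensor=Q: ✓ → 55
sensor=U: ✗
sensor=F: ✓ → 38
sensor=J: ✓ → 65
dock_sum = 23 + 55 + 38 + 65 = 181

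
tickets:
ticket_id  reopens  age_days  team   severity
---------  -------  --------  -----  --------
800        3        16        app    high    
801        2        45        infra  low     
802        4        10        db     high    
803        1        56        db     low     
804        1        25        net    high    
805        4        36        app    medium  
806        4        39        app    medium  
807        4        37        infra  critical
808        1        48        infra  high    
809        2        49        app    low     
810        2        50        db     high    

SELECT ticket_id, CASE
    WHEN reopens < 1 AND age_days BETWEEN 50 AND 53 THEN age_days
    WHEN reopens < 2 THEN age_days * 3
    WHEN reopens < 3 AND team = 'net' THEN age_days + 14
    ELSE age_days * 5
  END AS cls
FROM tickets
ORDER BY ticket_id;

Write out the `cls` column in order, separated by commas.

80, 225, 50, 168, 75, 180, 195, 185, 144, 245, 250

ticket_id=800: ELSE → 80
ticket_id=801: ELSE → 225
ticket_id=802: ELSE → 50
ticket_id=803: reopens < 2 → 168
ticket_id=804: reopens < 2 → 75
ticket_id=805: ELSE → 180
ticket_id=806: ELSE → 195
ticket_id=807: ELSE → 185
ticket_id=808: reopens < 2 → 144
ticket_id=809: ELSE → 245
ticket_id=810: ELSE → 250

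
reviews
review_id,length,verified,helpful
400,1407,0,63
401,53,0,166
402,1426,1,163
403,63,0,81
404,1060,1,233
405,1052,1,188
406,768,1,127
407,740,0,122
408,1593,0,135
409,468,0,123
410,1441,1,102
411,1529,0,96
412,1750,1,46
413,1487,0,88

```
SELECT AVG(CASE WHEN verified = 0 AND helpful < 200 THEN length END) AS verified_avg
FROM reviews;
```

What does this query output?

917.5

review_id=400: ✓ → 1407
review_id=401: ✓ → 53
review_id=402: ✗
review_id=403: ✓ → 63
review_id=404: ✗
review_id=405: ✗
review_id=406: ✗
review_id=407: ✓ → 740
review_id=408: ✓ → 1593
review_id=409: ✓ → 468
review_id=410: ✗
review_id=411: ✓ → 1529
review_id=412: ✗
review_id=413: ✓ → 1487
verified_avg = (1407 + 53 + 63 + 740 + 1593 + 468 + 1529 + 1487) / 8 = 917.5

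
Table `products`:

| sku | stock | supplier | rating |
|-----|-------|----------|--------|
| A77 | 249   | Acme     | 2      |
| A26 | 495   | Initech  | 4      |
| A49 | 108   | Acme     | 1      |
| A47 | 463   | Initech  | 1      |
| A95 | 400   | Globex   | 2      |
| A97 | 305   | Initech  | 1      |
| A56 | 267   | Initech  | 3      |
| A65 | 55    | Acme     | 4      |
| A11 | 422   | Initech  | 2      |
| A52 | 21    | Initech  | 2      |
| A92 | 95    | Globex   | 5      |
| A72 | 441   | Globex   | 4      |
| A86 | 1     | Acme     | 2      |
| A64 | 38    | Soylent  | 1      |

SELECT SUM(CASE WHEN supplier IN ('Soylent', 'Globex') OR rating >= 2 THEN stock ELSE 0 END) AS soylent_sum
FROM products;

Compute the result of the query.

sku=A77: ✓ → 249
sku=A26: ✓ → 495
sku=A49: ✗
sku=A47: ✗
sku=A95: ✓ → 400
sku=A97: ✗
sku=A56: ✓ → 267
sku=A65: ✓ → 55
sku=A11: ✓ → 422
sku=A52: ✓ → 21
sku=A92: ✓ → 95
sku=A72: ✓ → 441
sku=A86: ✓ → 1
sku=A64: ✓ → 38
soylent_sum = 249 + 495 + 400 + 267 + 55 + 422 + 21 + 95 + 441 + 1 + 38 = 2484

2484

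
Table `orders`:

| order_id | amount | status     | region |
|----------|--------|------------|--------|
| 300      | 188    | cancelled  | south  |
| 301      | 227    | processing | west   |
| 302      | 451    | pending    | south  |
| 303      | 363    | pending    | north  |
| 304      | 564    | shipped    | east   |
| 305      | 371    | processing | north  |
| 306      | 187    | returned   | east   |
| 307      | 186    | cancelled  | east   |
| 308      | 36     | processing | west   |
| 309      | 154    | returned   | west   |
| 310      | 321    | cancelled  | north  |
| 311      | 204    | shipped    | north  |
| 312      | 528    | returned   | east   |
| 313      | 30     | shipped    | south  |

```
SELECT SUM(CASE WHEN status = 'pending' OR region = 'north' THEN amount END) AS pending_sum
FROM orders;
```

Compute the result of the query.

1710

order_id=300: ✗
order_id=301: ✗
order_id=302: ✓ → 451
order_id=303: ✓ → 363
order_id=304: ✗
order_id=305: ✓ → 371
order_id=306: ✗
order_id=307: ✗
order_id=308: ✗
order_id=309: ✗
order_id=310: ✓ → 321
order_id=311: ✓ → 204
order_id=312: ✗
order_id=313: ✗
pending_sum = 451 + 363 + 371 + 321 + 204 = 1710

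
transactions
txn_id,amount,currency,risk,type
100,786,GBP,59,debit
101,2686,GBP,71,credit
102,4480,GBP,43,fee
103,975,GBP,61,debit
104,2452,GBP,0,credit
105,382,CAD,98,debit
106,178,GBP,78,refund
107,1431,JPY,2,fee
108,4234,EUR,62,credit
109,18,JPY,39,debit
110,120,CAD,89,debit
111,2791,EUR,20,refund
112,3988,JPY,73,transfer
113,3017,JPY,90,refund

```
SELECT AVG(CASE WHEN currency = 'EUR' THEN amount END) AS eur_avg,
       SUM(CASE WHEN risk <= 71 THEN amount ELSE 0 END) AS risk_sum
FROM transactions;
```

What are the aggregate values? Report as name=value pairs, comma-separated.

[eur_avg: currency = 'EUR']
txn_id=100: ✗
txn_id=101: ✗
txn_id=102: ✗
txn_id=103: ✗
txn_id=104: ✗
txn_id=105: ✗
txn_id=106: ✗
txn_id=107: ✗
txn_id=108: ✓ → 4234
txn_id=109: ✗
txn_id=110: ✗
txn_id=111: ✓ → 2791
txn_id=112: ✗
txn_id=113: ✗
eur_avg = (4234 + 2791) / 2 = 3512.5
—
[risk_sum: risk <= 71]
txn_id=100: ✓ → 786
txn_id=101: ✓ → 2686
txn_id=102: ✓ → 4480
txn_id=103: ✓ → 975
txn_id=104: ✓ → 2452
txn_id=105: ✗
txn_id=106: ✗
txn_id=107: ✓ → 1431
txn_id=108: ✓ → 4234
txn_id=109: ✓ → 18
txn_id=110: ✗
txn_id=111: ✓ → 2791
txn_id=112: ✗
txn_id=113: ✗
risk_sum = 786 + 2686 + 4480 + 975 + 2452 + 1431 + 4234 + 18 + 2791 = 19853

eur_avg=3512.5, risk_sum=19853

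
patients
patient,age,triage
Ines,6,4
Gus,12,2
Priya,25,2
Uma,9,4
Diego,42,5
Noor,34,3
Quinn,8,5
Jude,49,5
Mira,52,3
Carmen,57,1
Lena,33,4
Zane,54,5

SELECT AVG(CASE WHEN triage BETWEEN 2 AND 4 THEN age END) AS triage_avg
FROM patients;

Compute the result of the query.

24.4285714286

patient=Ines: ✓ → 6
patient=Gus: ✓ → 12
patient=Priya: ✓ → 25
patient=Uma: ✓ → 9
patient=Diego: ✗
patient=Noor: ✓ → 34
patient=Quinn: ✗
patient=Jude: ✗
patient=Mira: ✓ → 52
patient=Carmen: ✗
patient=Lena: ✓ → 33
patient=Zane: ✗
triage_avg = (6 + 12 + 25 + 9 + 34 + 52 + 33) / 7 = 24.4285714286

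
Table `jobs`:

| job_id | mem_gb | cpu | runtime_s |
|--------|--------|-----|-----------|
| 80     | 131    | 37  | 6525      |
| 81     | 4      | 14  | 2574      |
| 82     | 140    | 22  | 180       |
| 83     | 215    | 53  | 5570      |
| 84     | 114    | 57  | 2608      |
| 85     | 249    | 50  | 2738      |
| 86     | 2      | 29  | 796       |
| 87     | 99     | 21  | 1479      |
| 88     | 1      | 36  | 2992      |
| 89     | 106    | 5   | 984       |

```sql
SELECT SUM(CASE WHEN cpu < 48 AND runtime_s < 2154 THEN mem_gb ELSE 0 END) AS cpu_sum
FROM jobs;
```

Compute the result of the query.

347

job_id=80: ✗
job_id=81: ✗
job_id=82: ✓ → 140
job_id=83: ✗
job_id=84: ✗
job_id=85: ✗
job_id=86: ✓ → 2
job_id=87: ✓ → 99
job_id=88: ✗
job_id=89: ✓ → 106
cpu_sum = 140 + 2 + 99 + 106 = 347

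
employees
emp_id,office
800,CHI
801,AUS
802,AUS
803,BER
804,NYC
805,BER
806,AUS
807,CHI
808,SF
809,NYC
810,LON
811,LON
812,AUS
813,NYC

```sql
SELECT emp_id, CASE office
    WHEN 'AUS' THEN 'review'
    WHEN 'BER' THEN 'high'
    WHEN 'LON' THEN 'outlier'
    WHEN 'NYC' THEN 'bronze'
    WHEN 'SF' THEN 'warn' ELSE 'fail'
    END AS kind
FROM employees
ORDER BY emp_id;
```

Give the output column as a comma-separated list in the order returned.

fail, review, review, high, bronze, high, review, fail, warn, bronze, outlier, outlier, review, bronze

emp_id=800: ELSE → fail
emp_id=801: office='AUS' → review
emp_id=802: office='AUS' → review
emp_id=803: office='BER' → high
emp_id=804: office='NYC' → bronze
emp_id=805: office='BER' → high
emp_id=806: office='AUS' → review
emp_id=807: ELSE → fail
emp_id=808: office='SF' → warn
emp_id=809: office='NYC' → bronze
emp_id=810: office='LON' → outlier
emp_id=811: office='LON' → outlier
emp_id=812: office='AUS' → review
emp_id=813: office='NYC' → bronze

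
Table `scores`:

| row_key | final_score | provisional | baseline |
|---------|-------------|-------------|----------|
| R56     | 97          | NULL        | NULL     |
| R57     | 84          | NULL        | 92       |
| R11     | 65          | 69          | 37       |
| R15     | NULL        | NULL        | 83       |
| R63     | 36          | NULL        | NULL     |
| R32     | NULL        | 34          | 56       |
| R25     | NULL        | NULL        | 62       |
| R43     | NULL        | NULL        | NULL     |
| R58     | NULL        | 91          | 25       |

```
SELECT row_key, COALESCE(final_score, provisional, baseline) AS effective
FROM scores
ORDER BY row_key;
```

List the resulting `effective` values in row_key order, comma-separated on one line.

65, 83, 62, 34, NULL, 97, 84, 91, 36

row_key=R11: final_score=65 → 65
row_key=R15: final_score=NULL, provisional=NULL, baseline=83 → 83
row_key=R25: final_score=NULL, provisional=NULL, baseline=62 → 62
row_key=R32: final_score=NULL, provisional=34 → 34
row_key=R43: final_score=NULL, provisional=NULL, baseline=NULL (all NULL) → NULL
row_key=R56: final_score=97 → 97
row_key=R57: final_score=84 → 84
row_key=R58: final_score=NULL, provisional=91 → 91
row_key=R63: final_score=36 → 36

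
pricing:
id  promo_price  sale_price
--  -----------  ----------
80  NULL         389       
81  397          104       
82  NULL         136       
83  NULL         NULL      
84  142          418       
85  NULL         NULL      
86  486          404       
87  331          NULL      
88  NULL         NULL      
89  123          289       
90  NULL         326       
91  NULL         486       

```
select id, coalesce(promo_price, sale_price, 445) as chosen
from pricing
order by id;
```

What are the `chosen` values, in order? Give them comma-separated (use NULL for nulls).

389, 397, 136, 445, 142, 445, 486, 331, 445, 123, 326, 486

id=80: promo_price=NULL, sale_price=389 → 389
id=81: promo_price=397 → 397
id=82: promo_price=NULL, sale_price=136 → 136
id=83: promo_price=NULL, sale_price=NULL, → literal 445 → 445
id=84: promo_price=142 → 142
id=85: promo_price=NULL, sale_price=NULL, → literal 445 → 445
id=86: promo_price=486 → 486
id=87: promo_price=331 → 331
id=88: promo_price=NULL, sale_price=NULL, → literal 445 → 445
id=89: promo_price=123 → 123
id=90: promo_price=NULL, sale_price=326 → 326
id=91: promo_price=NULL, sale_price=486 → 486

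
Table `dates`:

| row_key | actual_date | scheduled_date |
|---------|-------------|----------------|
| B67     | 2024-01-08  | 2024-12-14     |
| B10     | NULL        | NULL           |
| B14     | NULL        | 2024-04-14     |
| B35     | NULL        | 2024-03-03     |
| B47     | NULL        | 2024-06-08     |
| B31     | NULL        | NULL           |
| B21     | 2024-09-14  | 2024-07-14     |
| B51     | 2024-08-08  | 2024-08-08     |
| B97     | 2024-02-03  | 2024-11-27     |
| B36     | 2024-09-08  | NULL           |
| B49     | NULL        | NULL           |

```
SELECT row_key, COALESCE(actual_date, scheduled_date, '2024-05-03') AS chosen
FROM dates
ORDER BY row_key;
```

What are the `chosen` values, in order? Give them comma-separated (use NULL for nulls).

row_key=B10: actual_date=NULL, scheduled_date=NULL, → literal 2024-05-03 → 2024-05-03
row_key=B14: actual_date=NULL, scheduled_date=2024-04-14 → 2024-04-14
row_key=B21: actual_date=2024-09-14 → 2024-09-14
row_key=B31: actual_date=NULL, scheduled_date=NULL, → literal 2024-05-03 → 2024-05-03
row_key=B35: actual_date=NULL, scheduled_date=2024-03-03 → 2024-03-03
row_key=B36: actual_date=2024-09-08 → 2024-09-08
row_key=B47: actual_date=NULL, scheduled_date=2024-06-08 → 2024-06-08
row_key=B49: actual_date=NULL, scheduled_date=NULL, → literal 2024-05-03 → 2024-05-03
row_key=B51: actual_date=2024-08-08 → 2024-08-08
row_key=B67: actual_date=2024-01-08 → 2024-01-08
row_key=B97: actual_date=2024-02-03 → 2024-02-03

2024-05-03, 2024-04-14, 2024-09-14, 2024-05-03, 2024-03-03, 2024-09-08, 2024-06-08, 2024-05-03, 2024-08-08, 2024-01-08, 2024-02-03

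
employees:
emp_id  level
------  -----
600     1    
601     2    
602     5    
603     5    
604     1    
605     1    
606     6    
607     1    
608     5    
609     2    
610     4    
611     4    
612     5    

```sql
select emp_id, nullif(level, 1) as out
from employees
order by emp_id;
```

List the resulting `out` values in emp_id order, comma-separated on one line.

NULL, 2, 5, 5, NULL, NULL, 6, NULL, 5, 2, 4, 4, 5

emp_id=600: level=1 vs 1: equal → NULL
emp_id=601: level=2 vs 1: differ → 2
emp_id=602: level=5 vs 1: differ → 5
emp_id=603: level=5 vs 1: differ → 5
emp_id=604: level=1 vs 1: equal → NULL
emp_id=605: level=1 vs 1: equal → NULL
emp_id=606: level=6 vs 1: differ → 6
emp_id=607: level=1 vs 1: equal → NULL
emp_id=608: level=5 vs 1: differ → 5
emp_id=609: level=2 vs 1: differ → 2
emp_id=610: level=4 vs 1: differ → 4
emp_id=611: level=4 vs 1: differ → 4
emp_id=612: level=5 vs 1: differ → 5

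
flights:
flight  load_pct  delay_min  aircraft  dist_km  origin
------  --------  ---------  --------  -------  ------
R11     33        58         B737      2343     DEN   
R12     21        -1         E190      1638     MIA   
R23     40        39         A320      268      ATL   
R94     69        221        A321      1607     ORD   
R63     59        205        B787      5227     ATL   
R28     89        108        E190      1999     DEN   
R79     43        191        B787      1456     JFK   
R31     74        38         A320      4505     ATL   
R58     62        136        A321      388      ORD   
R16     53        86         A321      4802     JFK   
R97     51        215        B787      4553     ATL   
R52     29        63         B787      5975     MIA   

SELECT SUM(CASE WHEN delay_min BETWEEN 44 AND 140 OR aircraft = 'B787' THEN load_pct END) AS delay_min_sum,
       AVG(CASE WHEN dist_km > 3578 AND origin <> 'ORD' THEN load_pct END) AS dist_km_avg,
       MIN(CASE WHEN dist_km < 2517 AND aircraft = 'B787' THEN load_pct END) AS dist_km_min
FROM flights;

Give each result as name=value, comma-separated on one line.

[delay_min_sum: delay_min BETWEEN 44 AND 140 OR aircraft = 'B787']
flight=R11: ✓ → 33
flight=R12: ✗
flight=R23: ✗
flight=R94: ✗
flight=R63: ✓ → 59
flight=R28: ✓ → 89
flight=R79: ✓ → 43
flight=R31: ✗
flight=R58: ✓ → 62
flight=R16: ✓ → 53
flight=R97: ✓ → 51
flight=R52: ✓ → 29
delay_min_sum = 33 + 59 + 89 + 43 + 62 + 53 + 51 + 29 = 419
—
[dist_km_avg: dist_km > 3578 AND origin <> 'ORD']
flight=R11: ✗
flight=R12: ✗
flight=R23: ✗
flight=R94: ✗
flight=R63: ✓ → 59
flight=R28: ✗
flight=R79: ✗
flight=R31: ✓ → 74
flight=R58: ✗
flight=R16: ✓ → 53
flight=R97: ✓ → 51
flight=R52: ✓ → 29
dist_km_avg = (59 + 74 + 53 + 51 + 29) / 5 = 53.2
—
[dist_km_min: dist_km < 2517 AND aircraft = 'B787']
flight=R11: ✗
flight=R12: ✗
flight=R23: ✗
flight=R94: ✗
flight=R63: ✗
flight=R28: ✗
flight=R79: ✓ → 43
flight=R31: ✗
flight=R58: ✗
flight=R16: ✗
flight=R97: ✗
flight=R52: ✗
dist_km_min = MIN(43) = 43

delay_min_sum=419, dist_km_avg=53.2, dist_km_min=43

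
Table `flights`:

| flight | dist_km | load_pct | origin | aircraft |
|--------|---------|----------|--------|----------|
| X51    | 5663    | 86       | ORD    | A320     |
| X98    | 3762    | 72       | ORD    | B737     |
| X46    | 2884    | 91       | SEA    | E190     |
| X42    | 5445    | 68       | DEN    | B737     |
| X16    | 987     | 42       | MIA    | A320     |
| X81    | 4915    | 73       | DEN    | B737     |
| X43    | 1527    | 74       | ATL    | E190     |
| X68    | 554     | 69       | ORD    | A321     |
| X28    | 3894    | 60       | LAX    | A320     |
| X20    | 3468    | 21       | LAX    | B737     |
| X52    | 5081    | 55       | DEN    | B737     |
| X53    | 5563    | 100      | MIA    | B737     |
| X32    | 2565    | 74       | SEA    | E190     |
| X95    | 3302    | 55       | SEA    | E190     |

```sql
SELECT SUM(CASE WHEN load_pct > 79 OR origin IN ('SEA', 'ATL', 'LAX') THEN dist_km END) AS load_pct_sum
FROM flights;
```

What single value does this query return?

28866

flight=X51: ✓ → 5663
flight=X98: ✗
flight=X46: ✓ → 2884
flight=X42: ✗
flight=X16: ✗
flight=X81: ✗
flight=X43: ✓ → 1527
flight=X68: ✗
flight=X28: ✓ → 3894
flight=X20: ✓ → 3468
flight=X52: ✗
flight=X53: ✓ → 5563
flight=X32: ✓ → 2565
flight=X95: ✓ → 3302
load_pct_sum = 5663 + 2884 + 1527 + 3894 + 3468 + 5563 + 2565 + 3302 = 28866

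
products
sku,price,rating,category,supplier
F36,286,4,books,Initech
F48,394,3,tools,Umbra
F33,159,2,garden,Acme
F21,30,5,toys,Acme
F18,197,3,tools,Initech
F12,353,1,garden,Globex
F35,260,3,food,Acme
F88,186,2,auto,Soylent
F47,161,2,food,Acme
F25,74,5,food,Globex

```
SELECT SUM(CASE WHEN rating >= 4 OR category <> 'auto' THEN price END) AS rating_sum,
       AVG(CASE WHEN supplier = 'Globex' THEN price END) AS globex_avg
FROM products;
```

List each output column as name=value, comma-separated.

[rating_sum: rating >= 4 OR category <> 'auto']
sku=F36: ✓ → 286
sku=F48: ✓ → 394
sku=F33: ✓ → 159
sku=F21: ✓ → 30
sku=F18: ✓ → 197
sku=F12: ✓ → 353
sku=F35: ✓ → 260
sku=F88: ✗
sku=F47: ✓ → 161
sku=F25: ✓ → 74
rating_sum = 286 + 394 + 159 + 30 + 197 + 353 + 260 + 161 + 74 = 1914
—
[globex_avg: supplier = 'Globex']
sku=F36: ✗
sku=F48: ✗
sku=F33: ✗
sku=F21: ✗
sku=F18: ✗
sku=F12: ✓ → 353
sku=F35: ✗
sku=F88: ✗
sku=F47: ✗
sku=F25: ✓ → 74
globex_avg = (353 + 74) / 2 = 213.5

rating_sum=1914, globex_avg=213.5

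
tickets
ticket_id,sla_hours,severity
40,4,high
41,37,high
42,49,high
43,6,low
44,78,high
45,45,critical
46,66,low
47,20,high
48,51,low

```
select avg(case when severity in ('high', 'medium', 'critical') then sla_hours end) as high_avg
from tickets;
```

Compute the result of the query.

38.8333333333

ticket_id=40: ✓ → 4
ticket_id=41: ✓ → 37
ticket_id=42: ✓ → 49
ticket_id=43: ✗
ticket_id=44: ✓ → 78
ticket_id=45: ✓ → 45
ticket_id=46: ✗
ticket_id=47: ✓ → 20
ticket_id=48: ✗
high_avg = (4 + 37 + 49 + 78 + 45 + 20) / 6 = 38.8333333333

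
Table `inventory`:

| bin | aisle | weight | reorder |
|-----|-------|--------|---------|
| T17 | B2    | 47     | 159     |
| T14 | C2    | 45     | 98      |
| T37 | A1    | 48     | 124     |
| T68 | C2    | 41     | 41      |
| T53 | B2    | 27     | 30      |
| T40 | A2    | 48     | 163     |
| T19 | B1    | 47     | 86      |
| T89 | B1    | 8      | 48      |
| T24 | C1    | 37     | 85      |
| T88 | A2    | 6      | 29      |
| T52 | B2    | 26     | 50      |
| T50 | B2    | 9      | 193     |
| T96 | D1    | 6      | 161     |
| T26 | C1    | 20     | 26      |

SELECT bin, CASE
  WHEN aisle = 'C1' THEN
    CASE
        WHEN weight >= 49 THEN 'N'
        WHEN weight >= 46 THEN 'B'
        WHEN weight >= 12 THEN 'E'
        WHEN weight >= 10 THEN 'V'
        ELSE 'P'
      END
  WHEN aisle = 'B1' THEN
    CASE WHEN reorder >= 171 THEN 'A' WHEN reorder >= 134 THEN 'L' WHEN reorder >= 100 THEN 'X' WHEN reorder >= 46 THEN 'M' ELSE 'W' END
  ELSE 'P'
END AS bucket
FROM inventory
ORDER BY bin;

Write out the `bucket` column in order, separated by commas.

bin=T14: aisle='C2' → outer ELSE → P
bin=T17: aisle='B2' → outer ELSE → P
bin=T19: aisle='B1' → inner[reorder >= 46] → M
bin=T24: aisle='C1' → inner[weight >= 12] → E
bin=T26: aisle='C1' → inner[weight >= 12] → E
bin=T37: aisle='A1' → outer ELSE → P
bin=T40: aisle='A2' → outer ELSE → P
bin=T50: aisle='B2' → outer ELSE → P
bin=T52: aisle='B2' → outer ELSE → P
bin=T53: aisle='B2' → outer ELSE → P
bin=T68: aisle='C2' → outer ELSE → P
bin=T88: aisle='A2' → outer ELSE → P
bin=T89: aisle='B1' → inner[reorder >= 46] → M
bin=T96: aisle='D1' → outer ELSE → P

P, P, M, E, E, P, P, P, P, P, P, P, M, P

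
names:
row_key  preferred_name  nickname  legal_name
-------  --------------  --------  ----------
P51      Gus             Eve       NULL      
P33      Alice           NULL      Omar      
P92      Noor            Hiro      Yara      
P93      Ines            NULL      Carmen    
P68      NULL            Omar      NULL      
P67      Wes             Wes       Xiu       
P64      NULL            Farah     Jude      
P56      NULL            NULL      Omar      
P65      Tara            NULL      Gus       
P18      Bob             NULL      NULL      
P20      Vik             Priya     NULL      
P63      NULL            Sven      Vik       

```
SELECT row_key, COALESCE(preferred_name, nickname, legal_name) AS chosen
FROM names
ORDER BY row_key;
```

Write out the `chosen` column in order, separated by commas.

row_key=P18: preferred_name=Bob → Bob
row_key=P20: preferred_name=Vik → Vik
row_key=P33: preferred_name=Alice → Alice
row_key=P51: preferred_name=Gus → Gus
row_key=P56: preferred_name=NULL, nickname=NULL, legal_name=Omar → Omar
row_key=P63: preferred_name=NULL, nickname=Sven → Sven
row_key=P64: preferred_name=NULL, nickname=Farah → Farah
row_key=P65: preferred_name=Tara → Tara
row_key=P67: preferred_name=Wes → Wes
row_key=P68: preferred_name=NULL, nickname=Omar → Omar
row_key=P92: preferred_name=Noor → Noor
row_key=P93: preferred_name=Ines → Ines

Bob, Vik, Alice, Gus, Omar, Sven, Farah, Tara, Wes, Omar, Noor, Ines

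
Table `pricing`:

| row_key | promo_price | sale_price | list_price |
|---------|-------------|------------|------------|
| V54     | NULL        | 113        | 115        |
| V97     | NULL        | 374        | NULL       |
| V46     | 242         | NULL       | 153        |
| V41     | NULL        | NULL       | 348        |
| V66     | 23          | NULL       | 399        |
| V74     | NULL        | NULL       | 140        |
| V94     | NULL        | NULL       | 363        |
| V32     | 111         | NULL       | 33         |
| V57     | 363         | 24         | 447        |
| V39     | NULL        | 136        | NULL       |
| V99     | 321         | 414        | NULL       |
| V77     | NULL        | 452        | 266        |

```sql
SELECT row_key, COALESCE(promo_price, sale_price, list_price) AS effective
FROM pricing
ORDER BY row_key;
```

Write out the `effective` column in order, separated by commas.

111, 136, 348, 242, 113, 363, 23, 140, 452, 363, 374, 321

row_key=V32: promo_price=111 → 111
row_key=V39: promo_price=NULL, sale_price=136 → 136
row_key=V41: promo_price=NULL, sale_price=NULL, list_price=348 → 348
row_key=V46: promo_price=242 → 242
row_key=V54: promo_price=NULL, sale_price=113 → 113
row_key=V57: promo_price=363 → 363
row_key=V66: promo_price=23 → 23
row_key=V74: promo_price=NULL, sale_price=NULL, list_price=140 → 140
row_key=V77: promo_price=NULL, sale_price=452 → 452
row_key=V94: promo_price=NULL, sale_price=NULL, list_price=363 → 363
row_key=V97: promo_price=NULL, sale_price=374 → 374
row_key=V99: promo_price=321 → 321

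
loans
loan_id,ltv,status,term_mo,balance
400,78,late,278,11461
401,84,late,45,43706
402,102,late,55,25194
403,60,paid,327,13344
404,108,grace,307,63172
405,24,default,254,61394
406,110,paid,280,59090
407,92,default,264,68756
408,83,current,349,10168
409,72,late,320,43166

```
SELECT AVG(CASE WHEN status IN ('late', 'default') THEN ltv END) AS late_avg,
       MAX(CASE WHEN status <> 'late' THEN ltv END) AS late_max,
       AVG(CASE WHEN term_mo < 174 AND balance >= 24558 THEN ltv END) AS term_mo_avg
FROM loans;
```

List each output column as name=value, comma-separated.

late_avg=75.3333333333, late_max=110, term_mo_avg=93

[late_avg: status IN ('late', 'default')]
loan_id=400: ✓ → 78
loan_id=401: ✓ → 84
loan_id=402: ✓ → 102
loan_id=403: ✗
loan_id=404: ✗
loan_id=405: ✓ → 24
loan_id=406: ✗
loan_id=407: ✓ → 92
loan_id=408: ✗
loan_id=409: ✓ → 72
late_avg = (78 + 84 + 102 + 24 + 92 + 72) / 6 = 75.3333333333
—
[late_max: status <> 'late']
loan_id=400: ✗
loan_id=401: ✗
loan_id=402: ✗
loan_id=403: ✓ → 60
loan_id=404: ✓ → 108
loan_id=405: ✓ → 24
loan_id=406: ✓ → 110
loan_id=407: ✓ → 92
loan_id=408: ✓ → 83
loan_id=409: ✗
late_max = MAX(60, 108, 24, 110, 92, 83) = 110
—
[term_mo_avg: term_mo < 174 AND balance >= 24558]
loan_id=400: ✗
loan_id=401: ✓ → 84
loan_id=402: ✓ → 102
loan_id=403: ✗
loan_id=404: ✗
loan_id=405: ✗
loan_id=406: ✗
loan_id=407: ✗
loan_id=408: ✗
loan_id=409: ✗
term_mo_avg = (84 + 102) / 2 = 93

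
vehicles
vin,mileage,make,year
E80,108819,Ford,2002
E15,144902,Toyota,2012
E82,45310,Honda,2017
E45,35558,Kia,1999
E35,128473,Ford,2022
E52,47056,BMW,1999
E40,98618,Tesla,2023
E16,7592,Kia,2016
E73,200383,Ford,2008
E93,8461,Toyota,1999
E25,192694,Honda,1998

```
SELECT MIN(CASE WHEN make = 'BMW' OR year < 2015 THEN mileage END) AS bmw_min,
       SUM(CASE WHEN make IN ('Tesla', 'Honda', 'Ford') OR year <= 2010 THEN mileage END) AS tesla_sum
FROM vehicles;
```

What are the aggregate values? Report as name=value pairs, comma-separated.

bmw_min=8461, tesla_sum=865372

[bmw_min: make = 'BMW' OR year < 2015]
vin=E80: ✓ → 108819
vin=E15: ✓ → 144902
vin=E82: ✗
vin=E45: ✓ → 35558
vin=E35: ✗
vin=E52: ✓ → 47056
vin=E40: ✗
vin=E16: ✗
vin=E73: ✓ → 200383
vin=E93: ✓ → 8461
vin=E25: ✓ → 192694
bmw_min = MIN(108819, 144902, 35558, 47056, 200383, 8461, 192694) = 8461
—
[tesla_sum: make IN ('Tesla', 'Honda', 'Ford') OR year <= 2010]
vin=E80: ✓ → 108819
vin=E15: ✗
vin=E82: ✓ → 45310
vin=E45: ✓ → 35558
vin=E35: ✓ → 128473
vin=E52: ✓ → 47056
vin=E40: ✓ → 98618
vin=E16: ✗
vin=E73: ✓ → 200383
vin=E93: ✓ → 8461
vin=E25: ✓ → 192694
tesla_sum = 108819 + 45310 + 35558 + 128473 + 47056 + 98618 + 200383 + 8461 + 192694 = 865372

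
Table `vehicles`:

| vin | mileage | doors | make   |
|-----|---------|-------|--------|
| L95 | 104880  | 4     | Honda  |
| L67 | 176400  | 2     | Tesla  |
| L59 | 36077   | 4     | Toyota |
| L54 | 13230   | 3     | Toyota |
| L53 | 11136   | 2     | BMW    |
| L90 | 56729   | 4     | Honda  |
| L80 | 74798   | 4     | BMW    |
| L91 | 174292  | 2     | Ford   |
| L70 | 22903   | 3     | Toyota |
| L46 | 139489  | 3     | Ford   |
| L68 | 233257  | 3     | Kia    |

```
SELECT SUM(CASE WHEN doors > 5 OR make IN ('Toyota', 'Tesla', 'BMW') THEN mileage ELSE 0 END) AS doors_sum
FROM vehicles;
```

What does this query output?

vin=L95: ✗
vin=L67: ✓ → 176400
vin=L59: ✓ → 36077
vin=L54: ✓ → 13230
vin=L53: ✓ → 11136
vin=L90: ✗
vin=L80: ✓ → 74798
vin=L91: ✗
vin=L70: ✓ → 22903
vin=L46: ✗
vin=L68: ✗
doors_sum = 176400 + 36077 + 13230 + 11136 + 74798 + 22903 = 334544

334544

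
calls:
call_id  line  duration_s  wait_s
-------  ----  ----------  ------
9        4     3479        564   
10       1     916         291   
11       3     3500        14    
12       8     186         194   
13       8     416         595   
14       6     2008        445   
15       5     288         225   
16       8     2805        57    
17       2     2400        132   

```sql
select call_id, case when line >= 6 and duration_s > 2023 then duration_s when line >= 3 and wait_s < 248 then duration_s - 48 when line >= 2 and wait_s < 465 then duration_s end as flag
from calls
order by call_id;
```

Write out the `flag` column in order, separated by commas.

NULL, NULL, 3452, 138, NULL, 2008, 240, 2805, 2400

call_id=9: (no match → NULL) → NULL
call_id=10: (no match → NULL) → NULL
call_id=11: line >= 3 and wait_s < 248 → 3452
call_id=12: line >= 3 and wait_s < 248 → 138
call_id=13: (no match → NULL) → NULL
call_id=14: line >= 2 and wait_s < 465 → 2008
call_id=15: line >= 3 and wait_s < 248 → 240
call_id=16: line >= 6 and duration_s > 2023 → 2805
call_id=17: line >= 2 and wait_s < 465 → 2400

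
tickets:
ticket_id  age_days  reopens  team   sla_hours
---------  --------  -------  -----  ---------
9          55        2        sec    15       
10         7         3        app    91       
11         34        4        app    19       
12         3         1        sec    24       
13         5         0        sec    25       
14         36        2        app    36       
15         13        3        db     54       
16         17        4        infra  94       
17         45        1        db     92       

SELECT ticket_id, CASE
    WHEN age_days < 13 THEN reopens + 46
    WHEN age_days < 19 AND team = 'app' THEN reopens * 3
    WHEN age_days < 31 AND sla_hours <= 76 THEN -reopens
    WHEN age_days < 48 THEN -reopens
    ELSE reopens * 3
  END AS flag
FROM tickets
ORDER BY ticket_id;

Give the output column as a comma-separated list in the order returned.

6, 49, -4, 47, 46, -2, -3, -4, -1

ticket_id=9: ELSE → 6
ticket_id=10: age_days < 13 → 49
ticket_id=11: age_days < 48 → -4
ticket_id=12: age_days < 13 → 47
ticket_id=13: age_days < 13 → 46
ticket_id=14: age_days < 48 → -2
ticket_id=15: age_days < 31 AND sla_hours <= 76 → -3
ticket_id=16: age_days < 48 → -4
ticket_id=17: age_days < 48 → -1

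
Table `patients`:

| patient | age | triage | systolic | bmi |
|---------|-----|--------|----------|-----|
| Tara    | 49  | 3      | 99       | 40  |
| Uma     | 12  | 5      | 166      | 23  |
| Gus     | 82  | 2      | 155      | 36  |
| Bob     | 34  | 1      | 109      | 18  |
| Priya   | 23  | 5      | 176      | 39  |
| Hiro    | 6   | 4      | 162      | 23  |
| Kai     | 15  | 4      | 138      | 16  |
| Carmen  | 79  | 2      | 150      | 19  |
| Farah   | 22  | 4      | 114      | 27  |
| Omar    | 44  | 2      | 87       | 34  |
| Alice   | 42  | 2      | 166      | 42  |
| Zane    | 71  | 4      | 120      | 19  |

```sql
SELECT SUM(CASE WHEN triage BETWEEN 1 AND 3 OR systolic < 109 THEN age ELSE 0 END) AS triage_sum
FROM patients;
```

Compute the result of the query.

330

patient=Tara: ✓ → 49
patient=Uma: ✗
patient=Gus: ✓ → 82
patient=Bob: ✓ → 34
patient=Priya: ✗
patient=Hiro: ✗
patient=Kai: ✗
patient=Carmen: ✓ → 79
patient=Farah: ✗
patient=Omar: ✓ → 44
patient=Alice: ✓ → 42
patient=Zane: ✗
triage_sum = 49 + 82 + 34 + 79 + 44 + 42 = 330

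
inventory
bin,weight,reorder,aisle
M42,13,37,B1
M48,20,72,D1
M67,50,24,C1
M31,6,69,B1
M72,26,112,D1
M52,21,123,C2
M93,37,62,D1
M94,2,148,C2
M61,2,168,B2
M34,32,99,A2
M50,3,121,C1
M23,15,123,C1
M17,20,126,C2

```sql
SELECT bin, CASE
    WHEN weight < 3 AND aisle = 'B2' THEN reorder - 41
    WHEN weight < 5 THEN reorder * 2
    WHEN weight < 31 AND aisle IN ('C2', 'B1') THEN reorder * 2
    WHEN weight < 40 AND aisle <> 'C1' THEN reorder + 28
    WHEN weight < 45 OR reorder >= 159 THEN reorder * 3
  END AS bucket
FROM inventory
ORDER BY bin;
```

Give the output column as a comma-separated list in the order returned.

252, 369, 138, 127, 74, 100, 242, 246, 127, NULL, 140, 90, 296

bin=M17: weight < 31 AND aisle IN ('C2', 'B1') → 252
bin=M23: weight < 45 OR reorder >= 159 → 369
bin=M31: weight < 31 AND aisle IN ('C2', 'B1') → 138
bin=M34: weight < 40 AND aisle <> 'C1' → 127
bin=M42: weight < 31 AND aisle IN ('C2', 'B1') → 74
bin=M48: weight < 40 AND aisle <> 'C1' → 100
bin=M50: weight < 5 → 242
bin=M52: weight < 31 AND aisle IN ('C2', 'B1') → 246
bin=M61: weight < 3 AND aisle = 'B2' → 127
bin=M67: (no match → NULL) → NULL
bin=M72: weight < 40 AND aisle <> 'C1' → 140
bin=M93: weight < 40 AND aisle <> 'C1' → 90
bin=M94: weight < 5 → 296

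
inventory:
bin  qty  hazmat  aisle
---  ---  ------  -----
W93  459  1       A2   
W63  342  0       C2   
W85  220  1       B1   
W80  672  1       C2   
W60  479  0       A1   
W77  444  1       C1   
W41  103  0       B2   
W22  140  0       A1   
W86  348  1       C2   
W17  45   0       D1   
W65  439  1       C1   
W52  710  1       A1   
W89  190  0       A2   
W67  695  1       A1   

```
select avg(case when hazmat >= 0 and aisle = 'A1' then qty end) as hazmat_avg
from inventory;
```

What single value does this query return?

506

bin=W93: ✗
bin=W63: ✗
bin=W85: ✗
bin=W80: ✗
bin=W60: ✓ → 479
bin=W77: ✗
bin=W41: ✗
bin=W22: ✓ → 140
bin=W86: ✗
bin=W17: ✗
bin=W65: ✗
bin=W52: ✓ → 710
bin=W89: ✗
bin=W67: ✓ → 695
hazmat_avg = (479 + 140 + 710 + 695) / 4 = 506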